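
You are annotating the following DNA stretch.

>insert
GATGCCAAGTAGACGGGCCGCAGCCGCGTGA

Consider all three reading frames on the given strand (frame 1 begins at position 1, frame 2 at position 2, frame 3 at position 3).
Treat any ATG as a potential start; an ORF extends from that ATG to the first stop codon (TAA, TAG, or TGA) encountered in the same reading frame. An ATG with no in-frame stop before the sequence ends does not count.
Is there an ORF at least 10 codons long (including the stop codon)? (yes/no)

Frame 1: GAT GCC AAG TAG ACG GGC CGC AGC CGC GTG — no ATG→stop ORF.
Frame 2: ATG CCA AGT AGA CGG GCC GCA GCC GCG TGA — ATG at 2, stop TGA at 29 → 30 nt.
Frame 3: TGC CAA GTA GAC GGG CCG CAG CCG CGT — no ATG→stop ORF.
Frame 2 has an ORF of 10 codons (positions 2–31) ≥ 10, so yes.

yes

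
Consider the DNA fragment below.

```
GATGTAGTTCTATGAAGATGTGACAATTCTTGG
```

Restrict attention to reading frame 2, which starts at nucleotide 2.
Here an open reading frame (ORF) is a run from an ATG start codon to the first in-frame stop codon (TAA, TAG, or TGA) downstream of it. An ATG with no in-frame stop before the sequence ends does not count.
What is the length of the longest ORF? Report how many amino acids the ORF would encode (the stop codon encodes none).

Frame 2: ATG TAG TTC TAT GAA GAT GTG ACA ATT CTT — ATG at 2, stop TAG at 5 → 6 nt.
Longest: frame 2, positions 2–7, 6 nt = 2 codons = 1 aa. → 1 amino acids.

1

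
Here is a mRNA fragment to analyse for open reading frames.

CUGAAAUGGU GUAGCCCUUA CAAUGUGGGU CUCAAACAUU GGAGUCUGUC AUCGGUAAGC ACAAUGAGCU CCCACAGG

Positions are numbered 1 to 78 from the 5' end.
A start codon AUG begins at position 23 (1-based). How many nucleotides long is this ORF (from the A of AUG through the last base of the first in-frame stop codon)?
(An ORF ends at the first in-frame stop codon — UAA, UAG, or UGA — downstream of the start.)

Codons from position 23: AUG (23–25), UGG (26–28), GUC (29–31), UCA (32–34), AAC (35–37), AUU (38–40), GGA (41–43), GUC (44–46), UGU (47–49), CAU (50–52), CGG (53–55), UAA (56–58).
UAA is the first in-frame stop; ORF spans 23–58, 36 nucleotides.

36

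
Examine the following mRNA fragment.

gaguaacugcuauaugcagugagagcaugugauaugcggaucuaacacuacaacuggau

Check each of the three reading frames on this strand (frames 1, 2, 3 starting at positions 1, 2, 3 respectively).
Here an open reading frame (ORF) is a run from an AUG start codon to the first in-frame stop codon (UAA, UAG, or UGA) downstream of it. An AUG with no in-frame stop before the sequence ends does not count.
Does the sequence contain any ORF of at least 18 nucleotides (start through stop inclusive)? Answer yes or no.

no

Frame 1: GAG UAA CUG CUA UAU GCA GUG AGA GCA UGU GAU AUG CGG AUC UAA CAC UAC AAC UGG — AUG at 34, stop UAA at 43 → 12 nt.
Frame 2: AGU AAC UGC UAU AUG CAG UGA GAG CAU GUG AUA UGC GGA UCU AAC ACU ACA ACU GGA — AUG at 14, stop UGA at 20 → 9 nt.
Frame 3: GUA ACU GCU AUA UGC AGU GAG AGC AUG UGA UAU GCG GAU CUA ACA CUA CAA CUG GAU — AUG at 27, stop UGA at 30 → 6 nt.
Largest ORF found is 12 nucleotides < 18, so no.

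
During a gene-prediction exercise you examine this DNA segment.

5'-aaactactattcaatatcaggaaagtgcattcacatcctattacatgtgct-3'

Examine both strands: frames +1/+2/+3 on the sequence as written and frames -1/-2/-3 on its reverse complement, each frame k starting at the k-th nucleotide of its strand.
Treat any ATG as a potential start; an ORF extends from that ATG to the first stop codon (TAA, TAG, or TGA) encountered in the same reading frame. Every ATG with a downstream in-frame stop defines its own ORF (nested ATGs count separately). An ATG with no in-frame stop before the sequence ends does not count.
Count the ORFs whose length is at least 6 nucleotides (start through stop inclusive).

3

Reverse complement (5'→3'): AGCACATGTAATAGGATGTGAATGCACTTTCCTGATATTGAATAGTAGTTT
Frame +1: AAA CTA CTA TTC AAT ATC AGG AAA GTG CAT TCA CAT CCT ATT ACA TGT GCT — no ATG→stop ORF.
Frame +2: AAC TAC TAT TCA ATA TCA GGA AAG TGC ATT CAC ATC CTA TTA CAT GTG — no ATG→stop ORF.
Frame +3: ACT ACT ATT CAA TAT CAG GAA AGT GCA TTC ACA TCC TAT TAC ATG TGC — no ATG→stop ORF.
Frame -1: AGC ACA TGT AAT AGG ATG TGA ATG CAC TTT CCT GAT ATT GAA TAG TAG TTT — ATG at 16, stop TGA at 19 → 6 nt; ATG at 22, stop TAG at 43 → 24 nt.
Frame -2: GCA CAT GTA ATA GGA TGT GAA TGC ACT TTC CTG ATA TTG AAT AGT AGT — no ATG→stop ORF.
Frame -3: CAC ATG TAA TAG GAT GTG AAT GCA CTT TCC TGA TAT TGA ATA GTA GTT — ATG at 6, stop TAA at 9 → 6 nt.
ORFs ≥ 6 nucleotides: frame -1 16–21 (6 nucleotides), frame -1 22–45 (24 nucleotides), frame -3 6–11 (6 nucleotides). Count = 3.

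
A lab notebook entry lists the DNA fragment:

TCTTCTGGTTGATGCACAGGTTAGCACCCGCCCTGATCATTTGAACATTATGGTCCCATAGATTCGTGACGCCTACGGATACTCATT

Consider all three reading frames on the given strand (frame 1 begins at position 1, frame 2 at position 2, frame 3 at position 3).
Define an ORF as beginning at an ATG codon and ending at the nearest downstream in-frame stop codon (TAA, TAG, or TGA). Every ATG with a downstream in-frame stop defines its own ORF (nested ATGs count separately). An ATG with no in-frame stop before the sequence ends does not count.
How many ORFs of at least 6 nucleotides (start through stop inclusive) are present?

2

Frame 1: TCT TCT GGT TGA TGC ACA GGT TAG CAC CCG CCC TGA TCA TTT GAA CAT TAT GGT CCC ATA GAT TCG TGA CGC CTA CGG ATA CTC ATT — no ATG→stop ORF.
Frame 2: CTT CTG GTT GAT GCA CAG GTT AGC ACC CGC CCT GAT CAT TTG AAC ATT ATG GTC CCA TAG ATT CGT GAC GCC TAC GGA TAC TCA — ATG at 50, stop TAG at 59 → 12 nt.
Frame 3: TTC TGG TTG ATG CAC AGG TTA GCA CCC GCC CTG ATC ATT TGA ACA TTA TGG TCC CAT AGA TTC GTG ACG CCT ACG GAT ACT CAT — ATG at 12, stop TGA at 42 → 33 nt.
ORFs ≥ 6 nucleotides: frame 2 50–61 (12 nucleotides), frame 3 12–44 (33 nucleotides). Count = 2.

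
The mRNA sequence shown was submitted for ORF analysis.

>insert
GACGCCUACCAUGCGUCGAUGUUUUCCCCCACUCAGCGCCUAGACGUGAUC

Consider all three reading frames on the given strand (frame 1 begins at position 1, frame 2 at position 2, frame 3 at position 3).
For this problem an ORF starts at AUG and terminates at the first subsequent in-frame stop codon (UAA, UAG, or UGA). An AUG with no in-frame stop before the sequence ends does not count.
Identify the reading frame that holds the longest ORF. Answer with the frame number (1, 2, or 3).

2

Frame 1: GAC GCC UAC CAU GCG UCG AUG UUU UCC CCC ACU CAG CGC CUA GAC GUG AUC — no AUG→stop ORF.
Frame 2: ACG CCU ACC AUG CGU CGA UGU UUU CCC CCA CUC AGC GCC UAG ACG UGA — AUG at 11, stop UAG at 41 → 33 nt.
Frame 3: CGC CUA CCA UGC GUC GAU GUU UUC CCC CAC UCA GCG CCU AGA CGU GAU — no AUG→stop ORF.
Longest ORF is 33 nt in frame 2 (positions 11–43).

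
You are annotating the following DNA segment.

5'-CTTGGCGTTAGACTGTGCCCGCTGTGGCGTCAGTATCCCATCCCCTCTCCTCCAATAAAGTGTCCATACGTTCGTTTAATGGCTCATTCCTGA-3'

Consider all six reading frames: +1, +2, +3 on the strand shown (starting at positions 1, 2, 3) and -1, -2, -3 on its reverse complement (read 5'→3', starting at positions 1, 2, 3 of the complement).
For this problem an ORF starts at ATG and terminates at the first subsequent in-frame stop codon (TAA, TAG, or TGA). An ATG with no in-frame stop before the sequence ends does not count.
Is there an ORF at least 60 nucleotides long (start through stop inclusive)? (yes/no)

Reverse complement (5'→3'): TCAGGAATGAGCCATTAAACGAACGTATGGACACTTTATTGGAGGAGAGGGGATGGGATACTGACGCCACAGCGGGCACAGTCTAACGCCAAG
Frame +1: CTT GGC GTT AGA CTG TGC CCG CTG TGG CGT CAG TAT CCC ATC CCC TCT CCT CCA ATA AAG TGT CCA TAC GTT CGT TTA ATG GCT CAT TCC TGA — ATG at 79, stop TGA at 91 → 15 nt.
Frame +2: TTG GCG TTA GAC TGT GCC CGC TGT GGC GTC AGT ATC CCA TCC CCT CTC CTC CAA TAA AGT GTC CAT ACG TTC GTT TAA TGG CTC ATT CCT — no ATG→stop ORF.
Frame +3: TGG CGT TAG ACT GTG CCC GCT GTG GCG TCA GTA TCC CAT CCC CTC TCC TCC AAT AAA GTG TCC ATA CGT TCG TTT AAT GGC TCA TTC CTG — no ATG→stop ORF.
Frame -1: TCA GGA ATG AGC CAT TAA ACG AAC GTA TGG ACA CTT TAT TGG AGG AGA GGG GAT GGG ATA CTG ACG CCA CAG CGG GCA CAG TCT AAC GCC AAG — ATG at 7, stop TAA at 16 → 12 nt.
Frame -2: CAG GAA TGA GCC ATT AAA CGA ACG TAT GGA CAC TTT ATT GGA GGA GAG GGG ATG GGA TAC TGA CGC CAC AGC GGG CAC AGT CTA ACG CCA — ATG at 53, stop TGA at 62 → 12 nt.
Frame -3: AGG AAT GAG CCA TTA AAC GAA CGT ATG GAC ACT TTA TTG GAG GAG AGG GGA TGG GAT ACT GAC GCC ACA GCG GGC ACA GTC TAA CGC CAA — ATG at 27, stop TAA at 84 → 60 nt.
Frame -3 has an ORF of 60 nucleotides (positions 27–86) ≥ 60, so yes.

yes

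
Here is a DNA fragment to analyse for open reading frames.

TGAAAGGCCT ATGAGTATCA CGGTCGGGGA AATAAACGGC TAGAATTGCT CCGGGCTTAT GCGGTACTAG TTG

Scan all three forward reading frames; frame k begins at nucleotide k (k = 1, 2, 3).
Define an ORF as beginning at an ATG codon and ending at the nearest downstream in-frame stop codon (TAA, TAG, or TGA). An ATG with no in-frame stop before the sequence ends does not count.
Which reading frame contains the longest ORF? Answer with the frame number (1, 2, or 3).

Frame 1: TGA AAG GCC TAT GAG TAT CAC GGT CGG GGA AAT AAA CGG CTA GAA TTG CTC CGG GCT TAT GCG GTA CTA GTT — no ATG→stop ORF.
Frame 2: GAA AGG CCT ATG AGT ATC ACG GTC GGG GAA ATA AAC GGC TAG AAT TGC TCC GGG CTT ATG CGG TAC TAG TTG — ATG at 11, stop TAG at 41 → 33 nt; ATG at 59, stop TAG at 68 → 12 nt.
Frame 3: AAA GGC CTA TGA GTA TCA CGG TCG GGG AAA TAA ACG GCT AGA ATT GCT CCG GGC TTA TGC GGT ACT AGT — no ATG→stop ORF.
Longest ORF is 33 nt in frame 2 (positions 11–43).

2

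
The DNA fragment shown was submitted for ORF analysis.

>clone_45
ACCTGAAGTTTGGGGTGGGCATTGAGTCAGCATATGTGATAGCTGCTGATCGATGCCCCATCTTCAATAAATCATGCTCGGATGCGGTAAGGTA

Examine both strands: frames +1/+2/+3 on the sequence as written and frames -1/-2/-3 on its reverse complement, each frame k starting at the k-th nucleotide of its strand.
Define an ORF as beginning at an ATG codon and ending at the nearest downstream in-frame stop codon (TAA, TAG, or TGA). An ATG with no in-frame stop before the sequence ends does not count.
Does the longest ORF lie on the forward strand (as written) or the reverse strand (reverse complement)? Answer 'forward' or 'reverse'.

Reverse complement (5'→3'): TACCTTACCGCATCCGAGCATGATTTATTGAAGATGGGGCATCGATCAGCAGCTATCACATATGCTGACTCAATGCCCACCCCAAACTTCAGGT
Frame +1: ACC TGA AGT TTG GGG TGG GCA TTG AGT CAG CAT ATG TGA TAG CTG CTG ATC GAT GCC CCA TCT TCA ATA AAT CAT GCT CGG ATG CGG TAA GGT — ATG at 34, stop TGA at 37 → 6 nt; ATG at 82, stop TAA at 88 → 9 nt.
Frame +2: CCT GAA GTT TGG GGT GGG CAT TGA GTC AGC ATA TGT GAT AGC TGC TGA TCG ATG CCC CAT CTT CAA TAA ATC ATG CTC GGA TGC GGT AAG GTA — ATG at 53, stop TAA at 68 → 18 nt.
Frame +3: CTG AAG TTT GGG GTG GGC ATT GAG TCA GCA TAT GTG ATA GCT GCT GAT CGA TGC CCC ATC TTC AAT AAA TCA TGC TCG GAT GCG GTA AGG — no ATG→stop ORF.
Frame -1: TAC CTT ACC GCA TCC GAG CAT GAT TTA TTG AAG ATG GGG CAT CGA TCA GCA GCT ATC ACA TAT GCT GAC TCA ATG CCC ACC CCA AAC TTC AGG — no ATG→stop ORF.
Frame -2: ACC TTA CCG CAT CCG AGC ATG ATT TAT TGA AGA TGG GGC ATC GAT CAG CAG CTA TCA CAT ATG CTG ACT CAA TGC CCA CCC CAA ACT TCA GGT — ATG at 20, stop TGA at 29 → 12 nt.
Frame -3: CCT TAC CGC ATC CGA GCA TGA TTT ATT GAA GAT GGG GCA TCG ATC AGC AGC TAT CAC ATA TGC TGA CTC AAT GCC CAC CCC AAA CTT CAG — no ATG→stop ORF.
Forward-strand max 18 nt; reverse-strand max 12 nt. The forward strand has the longer ORF.

forward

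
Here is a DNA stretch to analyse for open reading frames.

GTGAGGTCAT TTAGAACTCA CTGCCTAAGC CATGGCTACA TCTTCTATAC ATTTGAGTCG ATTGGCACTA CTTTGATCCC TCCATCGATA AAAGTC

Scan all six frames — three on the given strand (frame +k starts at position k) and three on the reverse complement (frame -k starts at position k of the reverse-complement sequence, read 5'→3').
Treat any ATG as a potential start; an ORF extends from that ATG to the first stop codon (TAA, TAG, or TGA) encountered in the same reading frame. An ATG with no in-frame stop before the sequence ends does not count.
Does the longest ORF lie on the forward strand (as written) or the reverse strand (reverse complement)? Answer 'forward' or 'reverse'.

forward

Reverse complement (5'→3'): GACTTTTATCGATGGAGGGATCAAAGTAGTGCCAATCGACTCAAATGTATAGAAGATGTAGCCATGGCTTAGGCAGTGAGTTCTAAATGACCTCAC
Frame +1: GTG AGG TCA TTT AGA ACT CAC TGC CTA AGC CAT GGC TAC ATC TTC TAT ACA TTT GAG TCG ATT GGC ACT ACT TTG ATC CCT CCA TCG ATA AAA GTC — no ATG→stop ORF.
Frame +2: TGA GGT CAT TTA GAA CTC ACT GCC TAA GCC ATG GCT ACA TCT TCT ATA CAT TTG AGT CGA TTG GCA CTA CTT TGA TCC CTC CAT CGA TAA AAG — ATG at 32, stop TGA at 74 → 45 nt.
Frame +3: GAG GTC ATT TAG AAC TCA CTG CCT AAG CCA TGG CTA CAT CTT CTA TAC ATT TGA GTC GAT TGG CAC TAC TTT GAT CCC TCC ATC GAT AAA AGT — no ATG→stop ORF.
Frame -1: GAC TTT TAT CGA TGG AGG GAT CAA AGT AGT GCC AAT CGA CTC AAA TGT ATA GAA GAT GTA GCC ATG GCT TAG GCA GTG AGT TCT AAA TGA CCT CAC — ATG at 64, stop TAG at 70 → 9 nt.
Frame -2: ACT TTT ATC GAT GGA GGG ATC AAA GTA GTG CCA ATC GAC TCA AAT GTA TAG AAG ATG TAG CCA TGG CTT AGG CAG TGA GTT CTA AAT GAC CTC — ATG at 56, stop TAG at 59 → 6 nt.
Frame -3: CTT TTA TCG ATG GAG GGA TCA AAG TAG TGC CAA TCG ACT CAA ATG TAT AGA AGA TGT AGC CAT GGC TTA GGC AGT GAG TTC TAA ATG ACC TCA — ATG at 12, stop TAG at 27 → 18 nt; ATG at 45, stop TAA at 84 → 42 nt.
Forward-strand max 45 nt; reverse-strand max 42 nt. The forward strand has the longer ORF.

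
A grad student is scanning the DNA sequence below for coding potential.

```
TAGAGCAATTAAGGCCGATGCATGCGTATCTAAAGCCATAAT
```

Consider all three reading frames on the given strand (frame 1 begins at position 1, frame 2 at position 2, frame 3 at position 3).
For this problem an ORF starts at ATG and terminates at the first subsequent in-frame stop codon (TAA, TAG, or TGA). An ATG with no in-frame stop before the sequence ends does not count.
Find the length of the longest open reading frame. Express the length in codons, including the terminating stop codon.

8

Frame 1: TAG AGC AAT TAA GGC CGA TGC ATG CGT ATC TAA AGC CAT AAT — ATG at 22, stop TAA at 31 → 12 nt.
Frame 2: AGA GCA ATT AAG GCC GAT GCA TGC GTA TCT AAA GCC ATA — no ATG→stop ORF.
Frame 3: GAG CAA TTA AGG CCG ATG CAT GCG TAT CTA AAG CCA TAA — ATG at 18, stop TAA at 39 → 24 nt.
Longest: frame 3, positions 18–41, 24 nt = 8 codons = 7 aa. → 8 codons.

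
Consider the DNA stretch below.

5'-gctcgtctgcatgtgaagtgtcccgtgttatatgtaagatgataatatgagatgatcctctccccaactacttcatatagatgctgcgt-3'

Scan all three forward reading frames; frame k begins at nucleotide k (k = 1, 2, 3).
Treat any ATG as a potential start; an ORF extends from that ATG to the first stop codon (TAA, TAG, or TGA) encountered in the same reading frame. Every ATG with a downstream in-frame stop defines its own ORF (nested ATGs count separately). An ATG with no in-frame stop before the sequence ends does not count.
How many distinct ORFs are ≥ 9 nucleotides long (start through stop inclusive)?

2

Frame 1: GCT CGT CTG CAT GTG AAG TGT CCC GTG TTA TAT GTA AGA TGA TAA TAT GAG ATG ATC CTC TCC CCA ACT ACT TCA TAT AGA TGC TGC — no ATG→stop ORF.
Frame 2: CTC GTC TGC ATG TGA AGT GTC CCG TGT TAT ATG TAA GAT GAT AAT ATG AGA TGA TCC TCT CCC CAA CTA CTT CAT ATA GAT GCT GCG — ATG at 11, stop TGA at 14 → 6 nt; ATG at 32, stop TAA at 35 → 6 nt; ATG at 47, stop TGA at 53 → 9 nt.
Frame 3: TCG TCT GCA TGT GAA GTG TCC CGT GTT ATA TGT AAG ATG ATA ATA TGA GAT GAT CCT CTC CCC AAC TAC TTC ATA TAG ATG CTG CGT — ATG at 39, stop TGA at 48 → 12 nt.
ORFs ≥ 9 nucleotides: frame 2 47–55 (9 nucleotides), frame 3 39–50 (12 nucleotides). Count = 2.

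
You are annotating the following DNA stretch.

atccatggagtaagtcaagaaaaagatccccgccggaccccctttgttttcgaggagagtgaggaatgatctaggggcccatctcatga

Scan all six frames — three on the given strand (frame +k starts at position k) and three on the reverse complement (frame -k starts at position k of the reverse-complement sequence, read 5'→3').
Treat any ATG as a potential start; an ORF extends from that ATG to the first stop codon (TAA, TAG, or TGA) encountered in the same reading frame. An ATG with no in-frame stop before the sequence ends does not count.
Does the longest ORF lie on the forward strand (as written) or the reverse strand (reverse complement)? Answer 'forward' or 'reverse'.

Reverse complement (5'→3'): TCATGAGATGGGCCCCTAGATCATTCCTCACTCTCCTCGAAAACAAAGGGGGTCCGGCGGGGATCTTTTTCTTGACTTACTCCATGGAT
Frame +1: ATC CAT GGA GTA AGT CAA GAA AAA GAT CCC CGC CGG ACC CCC TTT GTT TTC GAG GAG AGT GAG GAA TGA TCT AGG GGC CCA TCT CAT — no ATG→stop ORF.
Frame +2: TCC ATG GAG TAA GTC AAG AAA AAG ATC CCC GCC GGA CCC CCT TTG TTT TCG AGG AGA GTG AGG AAT GAT CTA GGG GCC CAT CTC ATG — ATG at 5, stop TAA at 11 → 9 nt.
Frame +3: CCA TGG AGT AAG TCA AGA AAA AGA TCC CCG CCG GAC CCC CTT TGT TTT CGA GGA GAG TGA GGA ATG ATC TAG GGG CCC ATC TCA TGA — ATG at 66, stop TAG at 72 → 9 nt.
Frame -1: TCA TGA GAT GGG CCC CTA GAT CAT TCC TCA CTC TCC TCG AAA ACA AAG GGG GTC CGG CGG GGA TCT TTT TCT TGA CTT ACT CCA TGG — no ATG→stop ORF.
Frame -2: CAT GAG ATG GGC CCC TAG ATC ATT CCT CAC TCT CCT CGA AAA CAA AGG GGG TCC GGC GGG GAT CTT TTT CTT GAC TTA CTC CAT GGA — ATG at 8, stop TAG at 17 → 12 nt.
Frame -3: ATG AGA TGG GCC CCT AGA TCA TTC CTC ACT CTC CTC GAA AAC AAA GGG GGT CCG GCG GGG ATC TTT TTC TTG ACT TAC TCC ATG GAT — no ATG→stop ORF.
Forward-strand max 9 nt; reverse-strand max 12 nt. The reverse strand has the longer ORF.

reverse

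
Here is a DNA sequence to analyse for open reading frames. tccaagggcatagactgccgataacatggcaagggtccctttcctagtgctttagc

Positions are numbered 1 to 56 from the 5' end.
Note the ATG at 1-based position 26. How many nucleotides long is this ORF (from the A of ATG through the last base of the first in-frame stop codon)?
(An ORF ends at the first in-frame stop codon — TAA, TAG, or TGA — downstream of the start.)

30

Codons from position 26: ATG (26–28), GCA (29–31), AGG (32–34), GTC (35–37), CCT (38–40), TTC (41–43), CTA (44–46), GTG (47–49), CTT (50–52), TAG (53–55).
TAG is the first in-frame stop; ORF spans 26–55, 30 nucleotides.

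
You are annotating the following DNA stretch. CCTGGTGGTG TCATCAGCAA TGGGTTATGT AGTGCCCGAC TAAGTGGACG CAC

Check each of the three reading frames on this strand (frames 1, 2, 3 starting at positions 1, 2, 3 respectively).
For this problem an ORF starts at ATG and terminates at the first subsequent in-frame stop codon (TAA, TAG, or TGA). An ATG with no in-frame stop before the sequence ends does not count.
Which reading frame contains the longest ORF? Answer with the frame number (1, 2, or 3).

2

Frame 1: CCT GGT GGT GTC ATC AGC AAT GGG TTA TGT AGT GCC CGA CTA AGT GGA CGC — no ATG→stop ORF.
Frame 2: CTG GTG GTG TCA TCA GCA ATG GGT TAT GTA GTG CCC GAC TAA GTG GAC GCA — ATG at 20, stop TAA at 41 → 24 nt.
Frame 3: TGG TGG TGT CAT CAG CAA TGG GTT ATG TAG TGC CCG ACT AAG TGG ACG CAC — ATG at 27, stop TAG at 30 → 6 nt.
Longest ORF is 24 nt in frame 2 (positions 20–43).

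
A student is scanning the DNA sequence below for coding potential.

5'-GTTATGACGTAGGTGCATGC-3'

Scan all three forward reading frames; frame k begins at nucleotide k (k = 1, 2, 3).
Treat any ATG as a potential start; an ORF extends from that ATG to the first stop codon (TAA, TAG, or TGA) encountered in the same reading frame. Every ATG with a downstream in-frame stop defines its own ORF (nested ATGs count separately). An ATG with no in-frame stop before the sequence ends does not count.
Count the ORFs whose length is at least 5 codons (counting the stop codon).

0

Frame 1: GTT ATG ACG TAG GTG CAT — ATG at 4, stop TAG at 10 → 9 nt.
Frame 2: TTA TGA CGT AGG TGC ATG — no ATG→stop ORF.
Frame 3: TAT GAC GTA GGT GCA TGC — no ATG→stop ORF.
No ORF reaches 5 codons. Count = 0.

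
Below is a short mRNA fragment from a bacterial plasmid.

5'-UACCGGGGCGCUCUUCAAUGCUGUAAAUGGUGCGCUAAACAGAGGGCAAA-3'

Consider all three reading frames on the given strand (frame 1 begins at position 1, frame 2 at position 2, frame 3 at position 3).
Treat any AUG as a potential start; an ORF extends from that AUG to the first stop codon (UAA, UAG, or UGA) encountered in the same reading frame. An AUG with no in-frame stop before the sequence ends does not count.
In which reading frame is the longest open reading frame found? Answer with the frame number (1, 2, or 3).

Frame 1: UAC CGG GGC GCU CUU CAA UGC UGU AAA UGG UGC GCU AAA CAG AGG GCA — no AUG→stop ORF.
Frame 2: ACC GGG GCG CUC UUC AAU GCU GUA AAU GGU GCG CUA AAC AGA GGG CAA — no AUG→stop ORF.
Frame 3: CCG GGG CGC UCU UCA AUG CUG UAA AUG GUG CGC UAA ACA GAG GGC AAA — AUG at 18, stop UAA at 24 → 9 nt; AUG at 27, stop UAA at 36 → 12 nt.
Longest ORF is 12 nt in frame 3 (positions 27–38).

3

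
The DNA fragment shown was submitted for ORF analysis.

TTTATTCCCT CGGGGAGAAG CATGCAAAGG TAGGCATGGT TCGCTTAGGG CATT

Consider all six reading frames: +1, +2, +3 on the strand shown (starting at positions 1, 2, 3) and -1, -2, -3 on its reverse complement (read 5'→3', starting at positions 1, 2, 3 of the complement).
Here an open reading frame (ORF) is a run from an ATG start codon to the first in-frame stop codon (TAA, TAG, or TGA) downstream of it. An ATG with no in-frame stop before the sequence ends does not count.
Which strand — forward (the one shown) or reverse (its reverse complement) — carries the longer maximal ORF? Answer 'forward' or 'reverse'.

Reverse complement (5'→3'): AATGCCCTAAGCGAACCATGCCTACCTTTGCATGCTTCTCCCCGAGGGAATAAA
Frame +1: TTT ATT CCC TCG GGG AGA AGC ATG CAA AGG TAG GCA TGG TTC GCT TAG GGC ATT — ATG at 22, stop TAG at 31 → 12 nt.
Frame +2: TTA TTC CCT CGG GGA GAA GCA TGC AAA GGT AGG CAT GGT TCG CTT AGG GCA — no ATG→stop ORF.
Frame +3: TAT TCC CTC GGG GAG AAG CAT GCA AAG GTA GGC ATG GTT CGC TTA GGG CAT — no ATG→stop ORF.
Frame -1: AAT GCC CTA AGC GAA CCA TGC CTA CCT TTG CAT GCT TCT CCC CGA GGG AAT AAA — no ATG→stop ORF.
Frame -2: ATG CCC TAA GCG AAC CAT GCC TAC CTT TGC ATG CTT CTC CCC GAG GGA ATA — ATG at 2, stop TAA at 8 → 9 nt.
Frame -3: TGC CCT AAG CGA ACC ATG CCT ACC TTT GCA TGC TTC TCC CCG AGG GAA TAA — ATG at 18, stop TAA at 51 → 36 nt.
Forward-strand max 12 nt; reverse-strand max 36 nt. The reverse strand has the longer ORF.

reverse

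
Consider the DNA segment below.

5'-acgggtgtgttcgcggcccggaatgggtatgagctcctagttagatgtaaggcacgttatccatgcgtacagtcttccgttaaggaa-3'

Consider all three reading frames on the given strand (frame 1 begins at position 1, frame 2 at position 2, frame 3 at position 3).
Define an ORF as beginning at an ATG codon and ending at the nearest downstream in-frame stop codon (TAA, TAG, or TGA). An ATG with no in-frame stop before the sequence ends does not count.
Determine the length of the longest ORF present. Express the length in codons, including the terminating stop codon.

Frame 1: ACG GGT GTG TTC GCG GCC CGG AAT GGG TAT GAG CTC CTA GTT AGA TGT AAG GCA CGT TAT CCA TGC GTA CAG TCT TCC GTT AAG GAA — no ATG→stop ORF.
Frame 2: CGG GTG TGT TCG CGG CCC GGA ATG GGT ATG AGC TCC TAG TTA GAT GTA AGG CAC GTT ATC CAT GCG TAC AGT CTT CCG TTA AGG — ATG at 23, stop TAG at 38 → 18 nt; ATG at 29, stop TAG at 38 → 12 nt.
Frame 3: GGG TGT GTT CGC GGC CCG GAA TGG GTA TGA GCT CCT AGT TAG ATG TAA GGC ACG TTA TCC ATG CGT ACA GTC TTC CGT TAA GGA — ATG at 45, stop TAA at 48 → 6 nt; ATG at 63, stop TAA at 81 → 21 nt.
Longest: frame 3, positions 63–83, 21 nt = 7 codons = 6 aa. → 7 codons.

7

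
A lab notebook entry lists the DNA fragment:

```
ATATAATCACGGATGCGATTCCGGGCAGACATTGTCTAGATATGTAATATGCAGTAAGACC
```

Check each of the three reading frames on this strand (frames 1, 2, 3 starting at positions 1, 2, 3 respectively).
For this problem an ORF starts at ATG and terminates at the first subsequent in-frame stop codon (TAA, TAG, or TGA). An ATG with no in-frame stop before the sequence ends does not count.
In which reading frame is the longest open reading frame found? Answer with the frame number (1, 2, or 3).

1

Frame 1: ATA TAA TCA CGG ATG CGA TTC CGG GCA GAC ATT GTC TAG ATA TGT AAT ATG CAG TAA GAC — ATG at 13, stop TAG at 37 → 27 nt; ATG at 49, stop TAA at 55 → 9 nt.
Frame 2: TAT AAT CAC GGA TGC GAT TCC GGG CAG ACA TTG TCT AGA TAT GTA ATA TGC AGT AAG ACC — no ATG→stop ORF.
Frame 3: ATA ATC ACG GAT GCG ATT CCG GGC AGA CAT TGT CTA GAT ATG TAA TAT GCA GTA AGA — ATG at 42, stop TAA at 45 → 6 nt.
Longest ORF is 27 nt in frame 1 (positions 13–39).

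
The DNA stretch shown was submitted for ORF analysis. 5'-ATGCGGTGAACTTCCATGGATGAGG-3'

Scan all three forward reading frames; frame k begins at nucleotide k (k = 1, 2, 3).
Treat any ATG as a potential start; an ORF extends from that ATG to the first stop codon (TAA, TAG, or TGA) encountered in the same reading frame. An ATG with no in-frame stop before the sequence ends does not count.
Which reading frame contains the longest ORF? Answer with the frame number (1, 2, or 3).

1

Frame 1: ATG CGG TGA ACT TCC ATG GAT GAG — ATG at 1, stop TGA at 7 → 9 nt.
Frame 2: TGC GGT GAA CTT CCA TGG ATG AGG — no ATG→stop ORF.
Frame 3: GCG GTG AAC TTC CAT GGA TGA — no ATG→stop ORF.
Longest ORF is 9 nt in frame 1 (positions 1–9).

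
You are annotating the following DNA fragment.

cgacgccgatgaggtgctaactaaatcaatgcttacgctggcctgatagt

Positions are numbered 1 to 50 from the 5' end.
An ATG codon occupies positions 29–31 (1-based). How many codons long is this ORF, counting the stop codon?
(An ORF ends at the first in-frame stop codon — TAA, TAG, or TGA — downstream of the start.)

6

Codons from position 29: ATG (29–31), CTT (32–34), ACG (35–37), CTG (38–40), GCC (41–43), TGA (44–46).
TGA is the first in-frame stop; that's 6 codons including the stop.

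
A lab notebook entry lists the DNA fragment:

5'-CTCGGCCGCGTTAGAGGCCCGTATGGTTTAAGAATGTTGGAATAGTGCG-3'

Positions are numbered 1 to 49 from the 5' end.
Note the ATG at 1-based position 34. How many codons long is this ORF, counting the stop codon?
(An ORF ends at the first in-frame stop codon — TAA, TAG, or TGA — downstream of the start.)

4

Codons from position 34: ATG (34–36), TTG (37–39), GAA (40–42), TAG (43–45).
TAG is the first in-frame stop; that's 4 codons including the stop.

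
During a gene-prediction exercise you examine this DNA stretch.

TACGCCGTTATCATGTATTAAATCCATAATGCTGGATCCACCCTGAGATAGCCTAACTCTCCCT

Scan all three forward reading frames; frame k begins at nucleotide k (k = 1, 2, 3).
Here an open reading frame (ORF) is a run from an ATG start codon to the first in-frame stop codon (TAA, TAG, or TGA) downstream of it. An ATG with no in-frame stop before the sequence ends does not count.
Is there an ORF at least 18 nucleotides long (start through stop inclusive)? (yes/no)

Frame 1: TAC GCC GTT ATC ATG TAT TAA ATC CAT AAT GCT GGA TCC ACC CTG AGA TAG CCT AAC TCT CCC — ATG at 13, stop TAA at 19 → 9 nt.
Frame 2: ACG CCG TTA TCA TGT ATT AAA TCC ATA ATG CTG GAT CCA CCC TGA GAT AGC CTA ACT CTC CCT — ATG at 29, stop TGA at 44 → 18 nt.
Frame 3: CGC CGT TAT CAT GTA TTA AAT CCA TAA TGC TGG ATC CAC CCT GAG ATA GCC TAA CTC TCC — no ATG→stop ORF.
Frame 2 has an ORF of 18 nucleotides (positions 29–46) ≥ 18, so yes.

yes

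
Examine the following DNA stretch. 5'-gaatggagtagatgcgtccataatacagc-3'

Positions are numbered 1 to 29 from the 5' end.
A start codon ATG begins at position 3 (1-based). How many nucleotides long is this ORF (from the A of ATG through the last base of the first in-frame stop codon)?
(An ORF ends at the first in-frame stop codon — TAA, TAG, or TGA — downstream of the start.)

9

Codons from position 3: ATG (3–5), GAG (6–8), TAG (9–11).
TAG is the first in-frame stop; ORF spans 3–11, 9 nucleotides.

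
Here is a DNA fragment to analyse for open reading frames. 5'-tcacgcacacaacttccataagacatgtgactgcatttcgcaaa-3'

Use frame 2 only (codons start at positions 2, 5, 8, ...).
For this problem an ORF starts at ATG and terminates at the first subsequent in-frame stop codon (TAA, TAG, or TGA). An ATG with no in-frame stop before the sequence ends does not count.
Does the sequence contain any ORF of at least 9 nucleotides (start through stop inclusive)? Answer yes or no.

Frame 2: CAC GCA CAC AAC TTC CAT AAG ACA TGT GAC TGC ATT TCG CAA — no ATG→stop ORF.
Largest ORF found is 0 nucleotides < 9, so no.

no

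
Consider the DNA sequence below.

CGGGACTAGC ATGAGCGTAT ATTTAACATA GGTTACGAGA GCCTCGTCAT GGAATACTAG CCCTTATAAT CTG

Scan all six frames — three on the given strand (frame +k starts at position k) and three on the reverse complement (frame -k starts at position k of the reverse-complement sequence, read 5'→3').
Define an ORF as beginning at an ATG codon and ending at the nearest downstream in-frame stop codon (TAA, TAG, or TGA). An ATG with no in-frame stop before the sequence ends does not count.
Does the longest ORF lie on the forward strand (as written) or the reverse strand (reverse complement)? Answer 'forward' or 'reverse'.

reverse

Reverse complement (5'→3'): CAGATTATAAGGGCTAGTATTCCATGACGAGGCTCTCGTAACCTATGTTAAATATACGCTCATGCTAGTCCCG
Frame +1: CGG GAC TAG CAT GAG CGT ATA TTT AAC ATA GGT TAC GAG AGC CTC GTC ATG GAA TAC TAG CCC TTA TAA TCT — ATG at 49, stop TAG at 58 → 12 nt.
Frame +2: GGG ACT AGC ATG AGC GTA TAT TTA ACA TAG GTT ACG AGA GCC TCG TCA TGG AAT ACT AGC CCT TAT AAT CTG — ATG at 11, stop TAG at 29 → 21 nt.
Frame +3: GGA CTA GCA TGA GCG TAT ATT TAA CAT AGG TTA CGA GAG CCT CGT CAT GGA ATA CTA GCC CTT ATA ATC — no ATG→stop ORF.
Frame -1: CAG ATT ATA AGG GCT AGT ATT CCA TGA CGA GGC TCT CGT AAC CTA TGT TAA ATA TAC GCT CAT GCT AGT CCC — no ATG→stop ORF.
Frame -2: AGA TTA TAA GGG CTA GTA TTC CAT GAC GAG GCT CTC GTA ACC TAT GTT AAA TAT ACG CTC ATG CTA GTC CCG — no ATG→stop ORF.
Frame -3: GAT TAT AAG GGC TAG TAT TCC ATG ACG AGG CTC TCG TAA CCT ATG TTA AAT ATA CGC TCA TGC TAG TCC — ATG at 24, stop TAA at 39 → 18 nt; ATG at 45, stop TAG at 66 → 24 nt.
Forward-strand max 21 nt; reverse-strand max 24 nt. The reverse strand has the longer ORF.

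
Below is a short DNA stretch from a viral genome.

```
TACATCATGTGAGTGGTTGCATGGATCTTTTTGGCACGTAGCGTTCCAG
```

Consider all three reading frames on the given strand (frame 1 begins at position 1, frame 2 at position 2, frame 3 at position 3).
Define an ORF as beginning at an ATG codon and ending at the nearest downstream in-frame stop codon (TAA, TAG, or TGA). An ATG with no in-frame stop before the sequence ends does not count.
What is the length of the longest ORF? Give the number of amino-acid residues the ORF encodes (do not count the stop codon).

6

Frame 1: TAC ATC ATG TGA GTG GTT GCA TGG ATC TTT TTG GCA CGT AGC GTT CCA — ATG at 7, stop TGA at 10 → 6 nt.
Frame 2: ACA TCA TGT GAG TGG TTG CAT GGA TCT TTT TGG CAC GTA GCG TTC CAG — no ATG→stop ORF.
Frame 3: CAT CAT GTG AGT GGT TGC ATG GAT CTT TTT GGC ACG TAG CGT TCC — ATG at 21, stop TAG at 39 → 21 nt.
Longest: frame 3, positions 21–41, 21 nt = 7 codons = 6 aa. → 6 amino acids.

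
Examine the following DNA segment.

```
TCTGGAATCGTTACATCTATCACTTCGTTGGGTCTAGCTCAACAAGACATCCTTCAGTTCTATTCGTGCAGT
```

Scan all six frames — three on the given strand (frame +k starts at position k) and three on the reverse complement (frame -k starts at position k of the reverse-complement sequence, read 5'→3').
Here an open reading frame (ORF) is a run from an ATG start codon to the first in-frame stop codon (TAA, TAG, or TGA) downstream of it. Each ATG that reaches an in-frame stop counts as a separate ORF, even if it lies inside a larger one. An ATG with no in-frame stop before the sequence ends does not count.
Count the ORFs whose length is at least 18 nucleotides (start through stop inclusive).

0

Reverse complement (5'→3'): ACTGCACGAATAGAACTGAAGGATGTCTTGTTGAGCTAGACCCAACGAAGTGATAGATGTAACGATTCCAGA
Frame +1: TCT GGA ATC GTT ACA TCT ATC ACT TCG TTG GGT CTA GCT CAA CAA GAC ATC CTT CAG TTC TAT TCG TGC AGT — no ATG→stop ORF.
Frame +2: CTG GAA TCG TTA CAT CTA TCA CTT CGT TGG GTC TAG CTC AAC AAG ACA TCC TTC AGT TCT ATT CGT GCA — no ATG→stop ORF.
Frame +3: TGG AAT CGT TAC ATC TAT CAC TTC GTT GGG TCT AGC TCA ACA AGA CAT CCT TCA GTT CTA TTC GTG CAG — no ATG→stop ORF.
Frame -1: ACT GCA CGA ATA GAA CTG AAG GAT GTC TTG TTG AGC TAG ACC CAA CGA AGT GAT AGA TGT AAC GAT TCC AGA — no ATG→stop ORF.
Frame -2: CTG CAC GAA TAG AAC TGA AGG ATG TCT TGT TGA GCT AGA CCC AAC GAA GTG ATA GAT GTA ACG ATT CCA — ATG at 23, stop TGA at 32 → 12 nt.
Frame -3: TGC ACG AAT AGA ACT GAA GGA TGT CTT GTT GAG CTA GAC CCA ACG AAG TGA TAG ATG TAA CGA TTC CAG — ATG at 57, stop TAA at 60 → 6 nt.
No ORF reaches 18 nucleotides. Count = 0.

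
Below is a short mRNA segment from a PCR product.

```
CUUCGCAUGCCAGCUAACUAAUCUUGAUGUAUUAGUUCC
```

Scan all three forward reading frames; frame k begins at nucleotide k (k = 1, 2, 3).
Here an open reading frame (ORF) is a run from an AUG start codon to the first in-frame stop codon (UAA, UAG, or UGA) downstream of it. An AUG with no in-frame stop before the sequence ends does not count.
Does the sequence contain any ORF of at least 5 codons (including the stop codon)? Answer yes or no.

yes

Frame 1: CUU CGC AUG CCA GCU AAC UAA UCU UGA UGU AUU AGU UCC — AUG at 7, stop UAA at 19 → 15 nt.
Frame 2: UUC GCA UGC CAG CUA ACU AAU CUU GAU GUA UUA GUU — no AUG→stop ORF.
Frame 3: UCG CAU GCC AGC UAA CUA AUC UUG AUG UAU UAG UUC — AUG at 27, stop UAG at 33 → 9 nt.
Frame 1 has an ORF of 5 codons (positions 7–21) ≥ 5, so yes.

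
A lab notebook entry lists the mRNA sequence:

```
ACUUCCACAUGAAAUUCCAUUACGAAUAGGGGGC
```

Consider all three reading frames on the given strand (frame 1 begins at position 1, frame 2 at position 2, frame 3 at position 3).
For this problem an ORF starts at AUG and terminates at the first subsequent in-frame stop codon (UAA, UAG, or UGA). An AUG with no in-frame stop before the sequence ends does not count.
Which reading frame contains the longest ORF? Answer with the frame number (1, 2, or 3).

3

Frame 1: ACU UCC ACA UGA AAU UCC AUU ACG AAU AGG GGG — no AUG→stop ORF.
Frame 2: CUU CCA CAU GAA AUU CCA UUA CGA AUA GGG GGC — no AUG→stop ORF.
Frame 3: UUC CAC AUG AAA UUC CAU UAC GAA UAG GGG — AUG at 9, stop UAG at 27 → 21 nt.
Longest ORF is 21 nt in frame 3 (positions 9–29).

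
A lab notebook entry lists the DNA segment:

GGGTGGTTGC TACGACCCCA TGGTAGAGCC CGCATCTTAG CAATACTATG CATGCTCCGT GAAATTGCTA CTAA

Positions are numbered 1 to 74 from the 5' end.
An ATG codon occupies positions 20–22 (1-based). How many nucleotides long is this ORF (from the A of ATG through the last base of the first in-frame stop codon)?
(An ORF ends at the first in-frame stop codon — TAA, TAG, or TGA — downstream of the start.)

21

Codons from position 20: ATG (20–22), GTA (23–25), GAG (26–28), CCC (29–31), GCA (32–34), TCT (35–37), TAG (38–40).
TAG is the first in-frame stop; ORF spans 20–40, 21 nucleotides.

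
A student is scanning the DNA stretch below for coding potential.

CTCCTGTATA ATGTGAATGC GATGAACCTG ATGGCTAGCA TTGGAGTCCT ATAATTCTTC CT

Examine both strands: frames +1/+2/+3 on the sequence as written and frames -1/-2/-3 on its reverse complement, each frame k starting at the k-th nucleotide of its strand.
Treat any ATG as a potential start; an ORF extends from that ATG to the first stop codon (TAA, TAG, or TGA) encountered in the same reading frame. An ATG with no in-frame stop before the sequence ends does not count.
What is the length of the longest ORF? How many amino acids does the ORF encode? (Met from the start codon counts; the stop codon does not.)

10

Reverse complement (5'→3'): AGGAAGAATTATAGGACTCCAATGCTAGCCATCAGGTTCATCGCATTCACATTATACAGGAG
Frame +1: CTC CTG TAT AAT GTG AAT GCG ATG AAC CTG ATG GCT AGC ATT GGA GTC CTA TAA TTC TTC — ATG at 22, stop TAA at 52 → 33 nt; ATG at 31, stop TAA at 52 → 24 nt.
Frame +2: TCC TGT ATA ATG TGA ATG CGA TGA ACC TGA TGG CTA GCA TTG GAG TCC TAT AAT TCT TCC — ATG at 11, stop TGA at 14 → 6 nt; ATG at 17, stop TGA at 23 → 9 nt.
Frame +3: CCT GTA TAA TGT GAA TGC GAT GAA CCT GAT GGC TAG CAT TGG AGT CCT ATA ATT CTT CCT — no ATG→stop ORF.
Frame -1: AGG AAG AAT TAT AGG ACT CCA ATG CTA GCC ATC AGG TTC ATC GCA TTC ACA TTA TAC AGG — no ATG→stop ORF.
Frame -2: GGA AGA ATT ATA GGA CTC CAA TGC TAG CCA TCA GGT TCA TCG CAT TCA CAT TAT ACA GGA — no ATG→stop ORF.
Frame -3: GAA GAA TTA TAG GAC TCC AAT GCT AGC CAT CAG GTT CAT CGC ATT CAC ATT ATA CAG GAG — no ATG→stop ORF.
Longest: frame +1, positions 22–54, 33 nt = 11 codons = 10 aa. → 10 amino acids.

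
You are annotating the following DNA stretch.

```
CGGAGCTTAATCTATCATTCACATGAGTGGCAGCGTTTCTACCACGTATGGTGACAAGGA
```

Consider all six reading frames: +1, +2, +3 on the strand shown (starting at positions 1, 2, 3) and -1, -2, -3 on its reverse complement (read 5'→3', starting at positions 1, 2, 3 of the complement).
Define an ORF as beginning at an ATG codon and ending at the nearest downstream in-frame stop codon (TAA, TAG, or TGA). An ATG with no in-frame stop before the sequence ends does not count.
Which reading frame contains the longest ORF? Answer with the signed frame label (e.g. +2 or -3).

-1

Reverse complement (5'→3'): TCCTTGTCACCATACGTGGTAGAAACGCTGCCACTCATGTGAATGATAGATTAAGCTCCG
Frame +1: CGG AGC TTA ATC TAT CAT TCA CAT GAG TGG CAG CGT TTC TAC CAC GTA TGG TGA CAA GGA — no ATG→stop ORF.
Frame +2: GGA GCT TAA TCT ATC ATT CAC ATG AGT GGC AGC GTT TCT ACC ACG TAT GGT GAC AAG — no ATG→stop ORF.
Frame +3: GAG CTT AAT CTA TCA TTC ACA TGA GTG GCA GCG TTT CTA CCA CGT ATG GTG ACA AGG — no ATG→stop ORF.
Frame -1: TCC TTG TCA CCA TAC GTG GTA GAA ACG CTG CCA CTC ATG TGA ATG ATA GAT TAA GCT CCG — ATG at 37, stop TGA at 40 → 6 nt; ATG at 43, stop TAA at 52 → 12 nt.
Frame -2: CCT TGT CAC CAT ACG TGG TAG AAA CGC TGC CAC TCA TGT GAA TGA TAG ATT AAG CTC — no ATG→stop ORF.
Frame -3: CTT GTC ACC ATA CGT GGT AGA AAC GCT GCC ACT CAT GTG AAT GAT AGA TTA AGC TCC — no ATG→stop ORF.
Longest ORF is 12 nt in frame -1 (positions 43–54).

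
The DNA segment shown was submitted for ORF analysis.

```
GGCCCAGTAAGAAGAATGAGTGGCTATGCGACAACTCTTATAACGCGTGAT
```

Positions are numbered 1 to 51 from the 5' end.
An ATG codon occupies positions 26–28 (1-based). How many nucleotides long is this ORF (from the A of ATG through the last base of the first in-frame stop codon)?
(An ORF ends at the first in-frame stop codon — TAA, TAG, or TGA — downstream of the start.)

Codons from position 26: ATG (26–28), CGA (29–31), CAA (32–34), CTC (35–37), TTA (38–40), TAA (41–43).
TAA is the first in-frame stop; ORF spans 26–43, 18 nucleotides.

18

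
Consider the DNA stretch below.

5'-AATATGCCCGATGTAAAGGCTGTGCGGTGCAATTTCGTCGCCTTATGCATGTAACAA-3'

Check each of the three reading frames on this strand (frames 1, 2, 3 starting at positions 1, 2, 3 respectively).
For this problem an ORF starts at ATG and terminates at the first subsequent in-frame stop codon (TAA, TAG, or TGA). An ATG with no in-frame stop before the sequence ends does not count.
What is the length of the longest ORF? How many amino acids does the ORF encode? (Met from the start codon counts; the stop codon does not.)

16

Frame 1: AAT ATG CCC GAT GTA AAG GCT GTG CGG TGC AAT TTC GTC GCC TTA TGC ATG TAA CAA — ATG at 4, stop TAA at 52 → 51 nt; ATG at 49, stop TAA at 52 → 6 nt.
Frame 2: ATA TGC CCG ATG TAA AGG CTG TGC GGT GCA ATT TCG TCG CCT TAT GCA TGT AAC — ATG at 11, stop TAA at 14 → 6 nt.
Frame 3: TAT GCC CGA TGT AAA GGC TGT GCG GTG CAA TTT CGT CGC CTT ATG CAT GTA ACA — no ATG→stop ORF.
Longest: frame 1, positions 4–54, 51 nt = 17 codons = 16 aa. → 16 amino acids.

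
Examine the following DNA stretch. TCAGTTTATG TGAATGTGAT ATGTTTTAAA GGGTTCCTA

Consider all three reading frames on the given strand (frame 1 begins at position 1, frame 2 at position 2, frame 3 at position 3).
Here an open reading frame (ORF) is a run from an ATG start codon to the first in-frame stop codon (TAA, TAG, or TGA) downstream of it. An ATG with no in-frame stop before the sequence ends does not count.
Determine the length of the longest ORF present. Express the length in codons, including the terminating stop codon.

3

Frame 1: TCA GTT TAT GTG AAT GTG ATA TGT TTT AAA GGG TTC CTA — no ATG→stop ORF.
Frame 2: CAG TTT ATG TGA ATG TGA TAT GTT TTA AAG GGT TCC — ATG at 8, stop TGA at 11 → 6 nt; ATG at 14, stop TGA at 17 → 6 nt.
Frame 3: AGT TTA TGT GAA TGT GAT ATG TTT TAA AGG GTT CCT — ATG at 21, stop TAA at 27 → 9 nt.
Longest: frame 3, positions 21–29, 9 nt = 3 codons = 2 aa. → 3 codons.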